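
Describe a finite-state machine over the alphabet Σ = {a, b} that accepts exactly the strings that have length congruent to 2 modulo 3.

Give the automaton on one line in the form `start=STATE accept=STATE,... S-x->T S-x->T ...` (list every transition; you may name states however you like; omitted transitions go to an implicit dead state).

start=q0 accept=q2 q0-a->q1 q0-b->q1 q1-a->q2 q1-b->q2 q2-a->q0 q2-b->q0

Count input length modulo 3: every symbol advances one step around the cycle q0 → q1 → q2 → q0. Accept at q2.
With 3 states:
        a   b  
>  q0   q1  q1 
   q1   q2  q2 
 * q2   q0  q0 
(> = start, * = accepting)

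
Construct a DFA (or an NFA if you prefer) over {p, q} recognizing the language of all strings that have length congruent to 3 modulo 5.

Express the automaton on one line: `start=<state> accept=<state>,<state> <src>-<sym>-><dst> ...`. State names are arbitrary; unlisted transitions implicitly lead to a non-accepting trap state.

Only the length mod 5 matters, so use a 5-cycle: from any state, every input symbol moves to the next state, wrapping s4 back to s0. Mark s3 accepting.
5 states suffice.
        p   q  
>  s0   s1  s1 
   s1   s2  s2 
   s2   s3  s3 
 * s3   s4  s4 
   s4   s0  s0 
(> = start, * = accepting)

start=s0 accept=s3 s0-p->s1 s0-q->s1 s1-p->s2 s1-q->s2 s2-p->s3 s2-q->s3 s3-p->s4 s3-q->s4 s4-p->s0 s4-q->s0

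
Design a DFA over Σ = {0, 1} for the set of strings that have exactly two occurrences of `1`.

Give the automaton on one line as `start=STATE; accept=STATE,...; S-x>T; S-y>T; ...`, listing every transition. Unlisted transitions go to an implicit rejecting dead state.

Only the number of `1`s matters, and only up to 3. Make a chain q0 → q1 → q2 → q3 advanced by each `1` (with q3 absorbing); every other symbol self-loops. The accepting set is {q2}.
A 4-state machine:
        0   1  
>  q0   q0  q1 
   q1   q1  q2 
 * q2   q2  q3 
   q3   q3  q3 
(> = start, * = accepting)

start=q0; accept=q2; q0-0>q0; q0-1>q1; q1-0>q1; q1-1>q2; q2-0>q2; q2-1>q3; q3-0>q3; q3-1>q3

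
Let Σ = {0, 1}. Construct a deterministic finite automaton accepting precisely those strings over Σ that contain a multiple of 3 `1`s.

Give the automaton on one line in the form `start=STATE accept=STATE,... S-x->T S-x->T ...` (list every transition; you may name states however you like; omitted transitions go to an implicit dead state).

The only thing that matters is how many `1`s have appeared, reduced mod 3. Use one state per residue: S0 for 0, …, S2 for 2. Reading `1` moves to the next residue; anything else stays put. S0 is accepting.
        0   1  
>* S0   S0  S1 
   S1   S1  S2 
   S2   S2  S0 
(> = start, * = accepting)

start=S0 accept=S0 S0-0->S0 S0-1->S1 S1-0->S1 S1-1->S2 S2-0->S2 S2-1->S0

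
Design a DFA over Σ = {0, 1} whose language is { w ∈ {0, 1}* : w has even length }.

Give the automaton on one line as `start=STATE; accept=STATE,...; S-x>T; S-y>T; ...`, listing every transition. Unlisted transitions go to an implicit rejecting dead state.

start=s0; accept=s0; s0-0>s1; s0-1>s1; s1-0>s0; s1-1>s0

Only the length mod 2 matters, so use a 2-cycle: from any state, every input symbol moves to the next state, wrapping s1 back to s0. Mark s0 accepting.
A 2-state machine:
        0   1  
>* s0   s1  s1 
   s1   s0  s0 
(> = start, * = accepting)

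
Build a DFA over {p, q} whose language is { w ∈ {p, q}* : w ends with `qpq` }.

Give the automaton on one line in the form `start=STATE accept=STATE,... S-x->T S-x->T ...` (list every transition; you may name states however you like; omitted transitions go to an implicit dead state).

start=s0 accept=s3 s0-p->s0 s0-q->s1 s1-p->s2 s1-q->s1 s2-p->s0 s2-q->s3 s3-p->s2 s3-q->s1

Remember how much of `qpq` the current input suffix matches. State s0 means no match yet; s1 means the last symbol is `q`; s2 means the last 2 symbols are `qp`; s3 means the last 3 symbols are `qpq`. Only s3 accepts. On a mismatch, fall back to the longest proper suffix that is still a prefix of `qpq`.
A 4-state machine:
        p   q  
>  s0   s0  s1 
   s1   s2  s1 
   s2   s0  s3 
 * s3   s2  s1 
(> = start, * = accepting)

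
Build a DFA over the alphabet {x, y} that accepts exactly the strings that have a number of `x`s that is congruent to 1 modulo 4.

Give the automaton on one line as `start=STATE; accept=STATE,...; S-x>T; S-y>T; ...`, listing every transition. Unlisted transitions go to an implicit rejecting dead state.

The only thing that matters is how many `x`s have appeared, reduced mod 4. Use one state per residue: q0 for 0, …, q3 for 3. Reading `x` moves to the next residue; anything else stays put. q1 is accepting.
With 4 states:
        x   y  
>  q0   q1  q0 
 * q1   q2  q1 
   q2   q3  q2 
   q3   q0  q3 
(> = start, * = accepting)

start=q0; accept=q1; q0-x>q1; q0-y>q0; q1-x>q2; q1-y>q1; q2-x>q3; q2-y>q2; q3-x>q0; q3-y>q3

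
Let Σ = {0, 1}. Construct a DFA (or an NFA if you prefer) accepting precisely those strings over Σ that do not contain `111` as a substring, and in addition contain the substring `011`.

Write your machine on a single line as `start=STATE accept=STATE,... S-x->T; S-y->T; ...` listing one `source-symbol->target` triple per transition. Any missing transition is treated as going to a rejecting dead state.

Build one automaton per condition and run them in lockstep. The first has 4 states tracking partial matches of the forbidden pattern `111`; the second has 4 states tracking whether and how much of `011` has been seen. A product state is a pair (one from each), accepting exactly when both do. Minimizing collapses redundant product states.
A 9-state machine:
       0  1 
>  A   B  C 
   B   B  D 
   C   B  E 
   D   B  F 
   E   B  G 
 * F   H  G 
   G   G  G 
 * H   H  I 
 * I   H  F 
(> = start, * = accepting)

start=A; accept=F,H,I; A-0->B; A-1->C; B-0->B; B-1->D; C-0->B; C-1->E; D-0->B; D-1->F; E-0->B; E-1->G; F-0->H; F-1->G; G-0->G; G-1->G; H-0->H; H-1->I; I-0->H; I-1->F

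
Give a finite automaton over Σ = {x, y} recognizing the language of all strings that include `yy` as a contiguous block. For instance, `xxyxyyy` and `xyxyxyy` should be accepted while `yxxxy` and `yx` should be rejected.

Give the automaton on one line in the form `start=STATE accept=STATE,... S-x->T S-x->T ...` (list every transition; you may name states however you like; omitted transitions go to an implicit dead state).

start=q0 accept=q2 q0-x->q0 q0-y->q1 q1-x->q0 q1-y->q2 q2-x->q2 q2-y->q2

Track how much of `yy` has been matched so far: state q0 is no progress, q2 is the absorbing accept state reached once `yy` has occurred. Intermediate states record partial matches; on a mismatch, fall back to the longest reusable overlap.
With 3 states:
        x   y  
>  q0   q0  q1 
   q1   q0  q2 
 * q2   q2  q2 
(> = start, * = accepting)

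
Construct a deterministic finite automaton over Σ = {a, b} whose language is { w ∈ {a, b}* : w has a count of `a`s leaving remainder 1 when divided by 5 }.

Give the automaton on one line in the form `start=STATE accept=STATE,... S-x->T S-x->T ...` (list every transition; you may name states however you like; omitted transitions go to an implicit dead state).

start=q0 accept=q1 q0-a->q1 q0-b->q0 q1-a->q2 q1-b->q1 q2-a->q3 q2-b->q2 q3-a->q4 q3-b->q3 q4-a->q0 q4-b->q4

Keep the running count of `a`s modulo 5: each `a` advances along the cycle q0 → q1 → q2 → q3 → q4 → q0 while other symbols loop. Accept at q1.
With 5 states:
        a   b  
>  q0   q1  q0 
 * q1   q2  q1 
   q2   q3  q2 
   q3   q4  q3 
   q4   q0  q4 
(> = start, * = accepting)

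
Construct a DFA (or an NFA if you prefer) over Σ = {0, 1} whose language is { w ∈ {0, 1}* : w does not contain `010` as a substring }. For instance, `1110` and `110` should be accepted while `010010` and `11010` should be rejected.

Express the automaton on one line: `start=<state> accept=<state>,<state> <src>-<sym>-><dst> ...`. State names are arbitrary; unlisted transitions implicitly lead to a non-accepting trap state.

start=s0 accept=s0,s1,s2 s0-0->s1 s0-1->s0 s1-0->s1 s1-1->s2 s2-0->s3 s2-1->s0 s3-0->s3 s3-1->s3

Track partial matches of the forbidden pattern `010`. State s3 is a dead state reached once `010` has occurred; every other state accepts. s0 means no part of `010` is currently matched.
        0   1  
>* s0   s1  s0 
 * s1   s1  s2 
 * s2   s3  s0 
   s3   s3  s3 
(> = start, * = accepting)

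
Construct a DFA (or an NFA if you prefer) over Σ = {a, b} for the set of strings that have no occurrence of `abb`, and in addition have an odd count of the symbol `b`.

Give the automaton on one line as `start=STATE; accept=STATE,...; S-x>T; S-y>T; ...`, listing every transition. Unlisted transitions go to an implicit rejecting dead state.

start=q0; accept=q2,q3,q4; q0-a>q1; q0-b>q2; q1-a>q1; q1-b>q3; q2-a>q4; q2-b>q0; q3-a>q4; q3-b>q5; q4-a>q4; q4-b>q6; q5-a>q5; q5-b>q7; q6-a>q1; q6-b>q7; q7-a>q7; q7-b>q5

Handle the two conditions separately and then intersect. One (4 states) tracks partial matches of the forbidden pattern `abb`; the other (2 states) tracks the count of `b`s modulo 2. Each combined state is a pair, one component from each; accept when both components accept.
An 8-state machine:
        a   b  
>  q0   q1  q2 
   q1   q1  q3 
 * q2   q4  q0 
 * q3   q4  q5 
 * q4   q4  q6 
   q5   q5  q7 
   q6   q1  q7 
   q7   q7  q5 
(> = start, * = accepting)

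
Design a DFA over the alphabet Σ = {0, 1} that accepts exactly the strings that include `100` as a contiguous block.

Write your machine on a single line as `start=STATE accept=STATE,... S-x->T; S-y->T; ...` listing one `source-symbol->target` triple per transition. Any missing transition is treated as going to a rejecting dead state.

Track how much of `100` has been matched so far: state s0 is no progress, s3 is the absorbing accept state reached once `100` has occurred. Intermediate states record partial matches; on a mismatch, fall back to the longest reusable overlap.
With 4 states:
        0   1  
>  s0   s0  s1 
   s1   s2  s1 
   s2   s3  s1 
 * s3   s3  s3 
(> = start, * = accepting)

start=s0; accept=s3; s0-0->s0; s0-1->s1; s1-0->s2; s1-1->s1; s2-0->s3; s2-1->s1; s3-0->s3; s3-1->s3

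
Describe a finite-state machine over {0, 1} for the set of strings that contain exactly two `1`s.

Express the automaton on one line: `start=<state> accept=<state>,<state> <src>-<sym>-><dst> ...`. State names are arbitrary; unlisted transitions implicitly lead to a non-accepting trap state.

Count `1`s, saturating at 3: states q0 through q2 mean 0 through 2 `1`s seen; q3 means more than 2. Each `1` increments (capped at q3); other symbols loop. Accept from {q2}.
With 4 states:
        0   1  
>  q0   q0  q1 
   q1   q1  q2 
 * q2   q2  q3 
   q3   q3  q3 
(> = start, * = accepting)

start=q0 accept=q2 q0-0->q0 q0-1->q1 q1-0->q1 q1-1->q2 q2-0->q2 q2-1->q3 q3-0->q3 q3-1->q3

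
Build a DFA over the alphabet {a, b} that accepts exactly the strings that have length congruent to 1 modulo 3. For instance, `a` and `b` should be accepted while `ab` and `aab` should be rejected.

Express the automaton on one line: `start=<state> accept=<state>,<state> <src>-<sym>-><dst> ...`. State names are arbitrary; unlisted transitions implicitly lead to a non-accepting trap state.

Count input length modulo 3: every symbol advances one step around the cycle q0 → q1 → q2 → q0. Accept at q1.
3 states suffice.
        a   b  
>  q0   q1  q1 
 * q1   q2  q2 
   q2   q0  q0 
(> = start, * = accepting)

start=q0 accept=q1 q0-a->q1 q0-b->q1 q1-a->q2 q1-b->q2 q2-a->q0 q2-b->q0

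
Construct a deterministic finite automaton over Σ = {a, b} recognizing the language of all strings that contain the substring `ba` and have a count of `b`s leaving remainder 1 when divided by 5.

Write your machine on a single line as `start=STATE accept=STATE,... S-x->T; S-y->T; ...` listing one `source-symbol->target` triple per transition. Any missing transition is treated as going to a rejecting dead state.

start=S0; accept=S2; S0-a->S0; S0-b->S1; S1-a->S2; S1-b->S3; S2-a->S2; S2-b->S4; S3-a->S4; S3-b->S5; S4-a->S4; S4-b->S6; S5-a->S6; S5-b->S7; S6-a->S6; S6-b->S8; S7-a->S8; S7-b->S9; S8-a->S8; S8-b->S10; S9-a->S10; S9-b->S1; S10-a->S10; S10-b->S2

Handle the two conditions separately and then intersect. One (3 states) tracks whether and how much of `ba` has been seen; the other (5 states) tracks the count of `b`s modulo 5. Each combined state is a pair, one component from each; accept when both components accept.
          a    b  
>  S0     S0   S1 
   S1     S2   S3 
 * S2     S2   S4 
   S3     S4   S5 
   S4     S4   S6 
   S5     S6   S7 
   S6     S6   S8 
   S7     S8   S9 
   S8     S8  S10 
   S9    S10   S1 
   S10   S10   S2 
(> = start, * = accepting)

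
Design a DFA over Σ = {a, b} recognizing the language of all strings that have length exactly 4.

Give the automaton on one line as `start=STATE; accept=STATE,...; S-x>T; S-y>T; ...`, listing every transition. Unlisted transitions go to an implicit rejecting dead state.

start=s0; accept=s4; s0-a>s1; s0-b>s1; s1-a>s2; s1-b>s2; s2-a>s3; s2-b>s3; s3-a>s4; s3-b>s4; s4-a>s5; s4-b>s5; s5-a>s5; s5-b>s5

We only need to distinguish lengths 0, 1, …, 4, and '>4'. Chain s0 → s1 → s2 → s3 → s4 → s5 on every symbol, with s5 looping. Accepting states: {s4}.
        a   b  
>  s0   s1  s1 
   s1   s2  s2 
   s2   s3  s3 
   s3   s4  s4 
 * s4   s5  s5 
   s5   s5  s5 
(> = start, * = accepting)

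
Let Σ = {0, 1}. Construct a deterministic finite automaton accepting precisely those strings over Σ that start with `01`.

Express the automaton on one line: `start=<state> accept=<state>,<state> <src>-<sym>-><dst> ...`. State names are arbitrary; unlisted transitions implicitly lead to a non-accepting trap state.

Walk along `01` while the input agrees: from q0 take `0` to q1, and so on. Any deviation drops to the rejecting sink q3. Once q2 is reached the prefix is confirmed and every continuation is accepted.
A 4-state machine:
        0   1  
>  q0   q1  q3 
   q1   q3  q2 
 * q2   q2  q2 
   q3   q3  q3 
(> = start, * = accepting)

start=q0 accept=q2 q0-0->q1 q0-1->q3 q1-0->q3 q1-1->q2 q2-0->q2 q2-1->q2 q3-0->q3 q3-1->q3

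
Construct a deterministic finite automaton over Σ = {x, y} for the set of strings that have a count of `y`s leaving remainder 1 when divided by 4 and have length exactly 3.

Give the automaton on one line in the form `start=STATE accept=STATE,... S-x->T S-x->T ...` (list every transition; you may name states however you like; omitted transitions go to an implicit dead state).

Build one automaton per condition and run them in lockstep. One (4 states) tracks the count of `y`s modulo 4; the other (5 states) tracks the input length, saturating at 4. Each combined state is a pair, one component from each; accept when both components accept. Equivalent product states are then merged.
With 7 states:
        x   y  
>  s0   s1  s2 
   s1   s3  s4 
   s2   s4  s5 
   s3   s5  s6 
   s4   s6  s5 
   s5   s5  s5 
 * s6   s5  s5 
(> = start, * = accepting)

start=s0 accept=s6 s0-x->s1 s0-y->s2 s1-x->s3 s1-y->s4 s2-x->s4 s2-y->s5 s3-x->s5 s3-y->s6 s4-x->s6 s4-y->s5 s5-x->s5 s5-y->s5 s6-x->s5 s6-y->s5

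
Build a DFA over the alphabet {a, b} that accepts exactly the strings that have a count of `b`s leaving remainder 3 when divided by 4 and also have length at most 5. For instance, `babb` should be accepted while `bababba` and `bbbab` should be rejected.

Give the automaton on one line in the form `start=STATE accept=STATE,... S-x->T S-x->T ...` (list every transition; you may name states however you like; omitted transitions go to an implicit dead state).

start=q0 accept=q9,q13,q17 q0-a->q1 q0-b->q2 q1-a->q3 q1-b->q4 q2-a->q4 q2-b->q5 q3-a->q6 q3-b->q7 q4-a->q7 q4-b->q8 q5-a->q8 q5-b->q9 q6-a->q10 q6-b->q11 q7-a->q11 q7-b->q12 q8-a->q12 q8-b->q13 q9-a->q13 q9-b->q10 q10-a->q14 q10-b->q15 q11-a->q15 q11-b->q16 q12-a->q16 q12-b->q17 q13-a->q17 q13-b->q14 q14-a->q18 q14-b->q19 q15-a->q19 q15-b->q20 q16-a->q20 q16-b->q21 q17-a->q21 q17-b->q18 q18-a->q18 q18-b->q19 q19-a->q19 q19-b->q20 q20-a->q20 q20-b->q21 q21-a->q21 q21-b->q18

Build one automaton per condition and run them in lockstep. One (4 states) tracks the count of `b`s modulo 4; the other (7 states) tracks the input length, saturating at 6. Each combined state is a pair, one component from each; accept when both components accept.
22 states suffice.
          a    b  
>  q0     q1   q2 
   q1     q3   q4 
   q2     q4   q5 
   q3     q6   q7 
   q4     q7   q8 
   q5     q8   q9 
   q6    q10  q11 
   q7    q11  q12 
   q8    q12  q13 
 * q9    q13  q10 
   q10   q14  q15 
   q11   q15  q16 
   q12   q16  q17 
 * q13   q17  q14 
   q14   q18  q19 
   q15   q19  q20 
   q16   q20  q21 
 * q17   q21  q18 
   q18   q18  q19 
   q19   q19  q20 
   q20   q20  q21 
   q21   q21  q18 
(> = start, * = accepting)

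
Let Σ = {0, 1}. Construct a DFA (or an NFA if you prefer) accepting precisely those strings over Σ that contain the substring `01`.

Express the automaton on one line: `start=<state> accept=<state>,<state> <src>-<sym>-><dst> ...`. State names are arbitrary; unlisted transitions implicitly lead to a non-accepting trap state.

States q0..q1 record the length of the longest prefix of `01` that matches the current input suffix. Reaching q2 means `01` has been seen, and we stay there forever. Accept from q2.
A 3-state machine:
        0   1  
>  q0   q1  q0 
   q1   q1  q2 
 * q2   q2  q2 
(> = start, * = accepting)

start=q0 accept=q2 q0-0->q1 q0-1->q0 q1-0->q1 q1-1->q2 q2-0->q2 q2-1->q2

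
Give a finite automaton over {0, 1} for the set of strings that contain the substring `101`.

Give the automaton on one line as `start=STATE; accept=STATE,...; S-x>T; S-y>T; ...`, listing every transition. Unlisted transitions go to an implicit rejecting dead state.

Track how much of `101` has been matched so far: state A is no progress, D is the absorbing accept state reached once `101` has occurred. Intermediate states record partial matches; on a mismatch, fall back to the longest reusable overlap.
4 states suffice.
       0  1 
>  A   A  B 
   B   C  B 
   C   A  D 
 * D   D  D 
(> = start, * = accepting)

start=A; accept=D; A-0>A; A-1>B; B-0>C; B-1>B; C-0>A; C-1>D; D-0>D; D-1>D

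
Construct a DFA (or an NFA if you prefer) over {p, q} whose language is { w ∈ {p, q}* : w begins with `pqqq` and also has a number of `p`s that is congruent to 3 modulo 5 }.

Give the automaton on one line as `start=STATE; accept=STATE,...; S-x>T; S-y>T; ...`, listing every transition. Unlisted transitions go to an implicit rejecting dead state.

start=A; accept=H; A-p>B; A-q>C; B-p>C; B-q>D; C-p>C; C-q>C; D-p>C; D-q>E; E-p>C; E-q>F; F-p>G; F-q>F; G-p>H; G-q>G; H-p>I; H-q>H; I-p>J; I-q>I; J-p>F; J-q>J

Run two small machines in parallel and take their product. The first has 6 states tracking whether the input so far still matches the prefix `pqqq`; the second has 5 states tracking the count of `p`s modulo 5. A product state is a pair (one from each), accepting exactly when both do. Equivalent product states are then merged.
A 10-state machine:
       p  q 
>  A   B  C 
   B   C  D 
   C   C  C 
   D   C  E 
   E   C  F 
   F   G  F 
   G   H  G 
 * H   I  H 
   I   J  I 
   J   F  J 
(> = start, * = accepting)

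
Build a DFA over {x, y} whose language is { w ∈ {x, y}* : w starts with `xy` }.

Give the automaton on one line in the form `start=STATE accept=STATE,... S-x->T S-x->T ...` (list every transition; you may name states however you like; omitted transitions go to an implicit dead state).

start=A accept=C A-x->B A-y->D B-x->D B-y->C C-x->C C-y->C D-x->D D-y->D

Walk along `xy` while the input agrees: from A take `x` to B, and so on. Any deviation drops to the rejecting sink D. Once C is reached the prefix is confirmed and every continuation is accepted.
       x  y 
>  A   B  D 
   B   D  C 
 * C   C  C 
   D   D  D 
(> = start, * = accepting)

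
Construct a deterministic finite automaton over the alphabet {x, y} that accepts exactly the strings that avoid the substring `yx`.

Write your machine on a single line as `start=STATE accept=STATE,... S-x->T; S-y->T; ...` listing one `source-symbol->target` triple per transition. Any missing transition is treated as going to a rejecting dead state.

Track partial matches of the forbidden pattern `yx`. State C is a dead state reached once `yx` has occurred; every other state accepts. A means no part of `yx` is currently matched.
With 3 states:
       x  y 
>* A   A  B 
 * B   C  B 
   C   C  C 
(> = start, * = accepting)

start=A; accept=A,B; A-x->A; A-y->B; B-x->C; B-y->B; C-x->C; C-y->C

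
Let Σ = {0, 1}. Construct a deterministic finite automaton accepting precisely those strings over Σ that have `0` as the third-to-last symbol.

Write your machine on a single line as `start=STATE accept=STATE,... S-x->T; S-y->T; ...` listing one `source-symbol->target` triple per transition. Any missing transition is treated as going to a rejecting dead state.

Because acceptance depends on a position counted from the end, the machine has to buffer the most recent 3 symbols. Make each state the string of the last up-to-3 symbols read; on input `x` shift the window left and append `x`. Accept when the buffered window has length 3 and begins with `0`.
          0    1  
>  q0     q1   q2 
   q1     q3   q4 
   q2     q5   q6 
   q3     q7   q8 
   q4     q9  q10 
   q5    q11  q12 
   q6    q13  q14 
 * q7     q7   q8 
 * q8     q9  q10 
 * q9    q11  q12 
 * q10   q13  q14 
   q11    q7   q8 
   q12    q9  q10 
   q13   q11  q12 
   q14   q13  q14 
(> = start, * = accepting)

start=q0; accept=q7,q8,q9,q10; q0-0->q1; q0-1->q2; q1-0->q3; q1-1->q4; q2-0->q5; q2-1->q6; q3-0->q7; q3-1->q8; q4-0->q9; q4-1->q10; q5-0->q11; q5-1->q12; q6-0->q13; q6-1->q14; q7-0->q7; q7-1->q8; q8-0->q9; q8-1->q10; q9-0->q11; q9-1->q12; q10-0->q13; q10-1->q14; q11-0->q7; q11-1->q8; q12-0->q9; q12-1->q10; q13-0->q11; q13-1->q12; q14-0->q13; q14-1->q14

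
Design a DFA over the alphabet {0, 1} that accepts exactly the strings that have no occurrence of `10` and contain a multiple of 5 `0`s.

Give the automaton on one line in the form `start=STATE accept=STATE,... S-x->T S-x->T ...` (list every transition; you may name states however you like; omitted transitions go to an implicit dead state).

start=q0 accept=q0,q2 q0-0->q1 q0-1->q2 q1-0->q3 q1-1->q4 q2-0->q5 q2-1->q2 q3-0->q6 q3-1->q7 q4-0->q8 q4-1->q4 q5-0->q8 q5-1->q5 q6-0->q9 q6-1->q10 q7-0->q11 q7-1->q7 q8-0->q11 q8-1->q8 q9-0->q0 q9-1->q12 q10-0->q13 q10-1->q10 q11-0->q13 q11-1->q11 q12-0->q14 q12-1->q12 q13-0->q14 q13-1->q13 q14-0->q5 q14-1->q14

Handle the two conditions separately and then intersect. The first has 3 states tracking partial matches of the forbidden pattern `10`; the second has 5 states tracking the count of `0`s modulo 5. A product state is a pair (one from each), accepting exactly when both do.
15 states suffice.
          0    1  
>* q0     q1   q2 
   q1     q3   q4 
 * q2     q5   q2 
   q3     q6   q7 
   q4     q8   q4 
   q5     q8   q5 
   q6     q9  q10 
   q7    q11   q7 
   q8    q11   q8 
   q9     q0  q12 
   q10   q13  q10 
   q11   q13  q11 
   q12   q14  q12 
   q13   q14  q13 
   q14    q5  q14 
(> = start, * = accepting)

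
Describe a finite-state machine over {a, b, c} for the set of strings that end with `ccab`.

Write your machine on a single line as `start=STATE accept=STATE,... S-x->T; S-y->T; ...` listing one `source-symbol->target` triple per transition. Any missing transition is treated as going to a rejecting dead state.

start=S0; accept=S4; S0-a->S0; S0-b->S0; S0-c->S1; S1-a->S0; S1-b->S0; S1-c->S2; S2-a->S3; S2-b->S0; S2-c->S2; S3-a->S0; S3-b->S4; S3-c->S1; S4-a->S0; S4-b->S0; S4-c->S1

Let each state record the length of the longest suffix of the input read so far that is also a prefix of `ccab`. S1 means the last symbol is `c`; S2 means the last 2 symbols are `cc`; S3 means the last 3 symbols are `cca`; S4 means the last 4 symbols are `ccab`. Accept only at S4, where the string currently ends in `ccab`.
A 5-state machine:
        a   b   c  
>  S0   S0  S0  S1 
   S1   S0  S0  S2 
   S2   S3  S0  S2 
   S3   S0  S4  S1 
 * S4   S0  S0  S1 
(> = start, * = accepting)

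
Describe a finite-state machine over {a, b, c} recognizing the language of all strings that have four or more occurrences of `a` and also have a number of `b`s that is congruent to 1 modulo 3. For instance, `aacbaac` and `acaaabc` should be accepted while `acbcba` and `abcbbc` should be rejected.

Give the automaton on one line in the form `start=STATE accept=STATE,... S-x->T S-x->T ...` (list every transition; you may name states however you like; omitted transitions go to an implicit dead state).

start=s0 accept=s12 s0-a->s1 s0-b->s2 s0-c->s0 s1-a->s3 s1-b->s4 s1-c->s1 s2-a->s4 s2-b->s5 s2-c->s2 s3-a->s6 s3-b->s7 s3-c->s3 s4-a->s7 s4-b->s8 s4-c->s4 s5-a->s8 s5-b->s0 s5-c->s5 s6-a->s9 s6-b->s10 s6-c->s6 s7-a->s10 s7-b->s11 s7-c->s7 s8-a->s11 s8-b->s1 s8-c->s8 s9-a->s9 s9-b->s12 s9-c->s9 s10-a->s12 s10-b->s13 s10-c->s10 s11-a->s13 s11-b->s3 s11-c->s11 s12-a->s12 s12-b->s14 s12-c->s12 s13-a->s14 s13-b->s6 s13-c->s13 s14-a->s14 s14-b->s9 s14-c->s14

Handle the two conditions separately and then intersect. The first has 6 states tracking the count of `a`s, saturating at 5; the second has 3 states tracking the count of `b`s modulo 3. A product state is a pair (one from each), accepting exactly when both do. After merging equivalent states the machine shrinks.
          a    b    c  
>  s0     s1   s2   s0 
   s1     s3   s4   s1 
   s2     s4   s5   s2 
   s3     s6   s7   s3 
   s4     s7   s8   s4 
   s5     s8   s0   s5 
   s6     s9  s10   s6 
   s7    s10  s11   s7 
   s8    s11   s1   s8 
   s9     s9  s12   s9 
   s10   s12  s13  s10 
   s11   s13   s3  s11 
 * s12   s12  s14  s12 
   s13   s14   s6  s13 
   s14   s14   s9  s14 
(> = start, * = accepting)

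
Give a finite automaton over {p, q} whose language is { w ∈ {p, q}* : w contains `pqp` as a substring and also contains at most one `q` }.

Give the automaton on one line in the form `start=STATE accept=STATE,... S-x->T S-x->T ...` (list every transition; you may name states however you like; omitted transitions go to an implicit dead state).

Run two small machines in parallel and take their product. One (4 states) tracks whether and how much of `pqp` has been seen; the other (3 states) tracks the count of `q`s, saturating at 2. Each combined state is a pair, one component from each; accept when both components accept. After merging equivalent states the machine shrinks.
A 5-state machine:
       p  q 
>  A   B  C 
   B   B  D 
   C   C  C 
   D   E  C 
 * E   E  C 
(> = start, * = accepting)

start=A accept=E A-p->B A-q->C B-p->B B-q->D C-p->C C-q->C D-p->E D-q->C E-p->E E-q->C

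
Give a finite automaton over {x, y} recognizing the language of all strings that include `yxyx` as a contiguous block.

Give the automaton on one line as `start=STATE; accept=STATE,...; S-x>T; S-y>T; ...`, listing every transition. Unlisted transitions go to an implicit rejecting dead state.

start=q0; accept=q4; q0-x>q0; q0-y>q1; q1-x>q2; q1-y>q1; q2-x>q0; q2-y>q3; q3-x>q4; q3-y>q1; q4-x>q4; q4-y>q4

States q0..q3 record the length of the longest prefix of `yxyx` that matches the current input suffix. Reaching q4 means `yxyx` has been seen, and we stay there forever. Accept from q4.
A 5-state machine:
        x   y  
>  q0   q0  q1 
   q1   q2  q1 
   q2   q0  q3 
   q3   q4  q1 
 * q4   q4  q4 
(> = start, * = accepting)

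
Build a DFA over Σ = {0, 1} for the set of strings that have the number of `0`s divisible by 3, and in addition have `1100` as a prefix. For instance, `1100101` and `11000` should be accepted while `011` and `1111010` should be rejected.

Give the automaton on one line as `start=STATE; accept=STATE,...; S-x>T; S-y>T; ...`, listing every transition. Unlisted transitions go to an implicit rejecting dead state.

start=S0; accept=S6; S0-0>S1; S0-1>S2; S1-0>S1; S1-1>S1; S2-0>S1; S2-1>S3; S3-0>S4; S3-1>S1; S4-0>S5; S4-1>S1; S5-0>S6; S5-1>S5; S6-0>S7; S6-1>S6; S7-0>S5; S7-1>S7

Build one automaton per condition and run them in lockstep. The first has 3 states tracking the count of `0`s modulo 3; the second has 6 states tracking whether the input so far still matches the prefix `1100`. A product state is a pair (one from each), accepting exactly when both do. Minimizing collapses redundant product states.
With 8 states:
        0   1  
>  S0   S1  S2 
   S1   S1  S1 
   S2   S1  S3 
   S3   S4  S1 
   S4   S5  S1 
   S5   S6  S5 
 * S6   S7  S6 
   S7   S5  S7 
(> = start, * = accepting)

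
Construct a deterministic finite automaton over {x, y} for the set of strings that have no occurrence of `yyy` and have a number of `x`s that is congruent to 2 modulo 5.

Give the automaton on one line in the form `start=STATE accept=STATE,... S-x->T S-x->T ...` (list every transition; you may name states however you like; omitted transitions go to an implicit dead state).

start=q0 accept=q3,q7,q12 q0-x->q1 q0-y->q2 q1-x->q3 q1-y->q4 q2-x->q1 q2-y->q5 q3-x->q6 q3-y->q7 q4-x->q3 q4-y->q8 q5-x->q1 q5-y->q9 q6-x->q10 q6-y->q11 q7-x->q6 q7-y->q12 q8-x->q3 q8-y->q9 q9-x->q9 q9-y->q9 q10-x->q0 q10-y->q13 q11-x->q10 q11-y->q14 q12-x->q6 q12-y->q9 q13-x->q0 q13-y->q15 q14-x->q10 q14-y->q9 q15-x->q0 q15-y->q9

Handle the two conditions separately and then intersect. The first has 4 states tracking partial matches of the forbidden pattern `yyy`; the second has 5 states tracking the count of `x`s modulo 5. A product state is a pair (one from each), accepting exactly when both do. After merging equivalent states the machine shrinks.
          x    y  
>  q0     q1   q2 
   q1     q3   q4 
   q2     q1   q5 
 * q3     q6   q7 
   q4     q3   q8 
   q5     q1   q9 
   q6    q10  q11 
 * q7     q6  q12 
   q8     q3   q9 
   q9     q9   q9 
   q10    q0  q13 
   q11   q10  q14 
 * q12    q6   q9 
   q13    q0  q15 
   q14   q10   q9 
   q15    q0   q9 
(> = start, * = accepting)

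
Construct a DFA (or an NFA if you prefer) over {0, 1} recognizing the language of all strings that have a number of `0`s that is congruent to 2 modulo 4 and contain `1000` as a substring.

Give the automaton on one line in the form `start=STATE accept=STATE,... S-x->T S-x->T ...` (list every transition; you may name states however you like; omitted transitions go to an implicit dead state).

start=q0 accept=q19 q0-0->q1 q0-1->q2 q1-0->q3 q1-1->q4 q2-0->q5 q2-1->q2 q3-0->q6 q3-1->q7 q4-0->q8 q4-1->q4 q5-0->q9 q5-1->q4 q6-0->q0 q6-1->q10 q7-0->q11 q7-1->q7 q8-0->q12 q8-1->q7 q9-0->q13 q9-1->q7 q10-0->q14 q10-1->q10 q11-0->q15 q11-1->q10 q12-0->q16 q12-1->q10 q13-0->q16 q13-1->q13 q14-0->q17 q14-1->q2 q15-0->q18 q15-1->q2 q16-0->q18 q16-1->q16 q17-0->q19 q17-1->q4 q18-0->q19 q18-1->q18 q19-0->q13 q19-1->q19

Handle the two conditions separately and then intersect. One (4 states) tracks the count of `0`s modulo 4; the other (5 states) tracks whether and how much of `1000` has been seen. Each combined state is a pair, one component from each; accept when both components accept.
20 states suffice.
          0    1  
>  q0     q1   q2 
   q1     q3   q4 
   q2     q5   q2 
   q3     q6   q7 
   q4     q8   q4 
   q5     q9   q4 
   q6     q0  q10 
   q7    q11   q7 
   q8    q12   q7 
   q9    q13   q7 
   q10   q14  q10 
   q11   q15  q10 
   q12   q16  q10 
   q13   q16  q13 
   q14   q17   q2 
   q15   q18   q2 
   q16   q18  q16 
   q17   q19   q4 
   q18   q19  q18 
 * q19   q13  q19 
(> = start, * = accepting)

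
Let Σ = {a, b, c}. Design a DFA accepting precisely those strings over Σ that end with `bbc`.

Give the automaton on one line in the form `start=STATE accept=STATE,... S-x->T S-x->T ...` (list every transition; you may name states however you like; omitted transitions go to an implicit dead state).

start=S0 accept=S3 S0-a->S0 S0-b->S1 S0-c->S0 S1-a->S0 S1-b->S2 S1-c->S0 S2-a->S0 S2-b->S2 S2-c->S3 S3-a->S0 S3-b->S1 S3-c->S0

Remember how much of `bbc` the current input suffix matches. State S0 means no match yet; S1 means the last symbol is `b`; S2 means the last 2 symbols are `bb`; S3 means the last 3 symbols are `bbc`. Only S3 accepts. On a mismatch, fall back to the longest proper suffix that is still a prefix of `bbc`.
        a   b   c  
>  S0   S0  S1  S0 
   S1   S0  S2  S0 
   S2   S0  S2  S3 
 * S3   S0  S1  S0 
(> = start, * = accepting)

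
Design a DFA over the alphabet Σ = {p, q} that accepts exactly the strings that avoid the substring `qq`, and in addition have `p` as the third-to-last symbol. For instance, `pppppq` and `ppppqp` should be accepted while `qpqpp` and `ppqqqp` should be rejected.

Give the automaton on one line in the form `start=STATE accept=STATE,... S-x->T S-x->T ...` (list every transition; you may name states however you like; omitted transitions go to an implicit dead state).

Run two small machines in parallel and take their product. One (3 states) tracks partial matches of the forbidden pattern `qq`; the other (15 states) tracks the last 3 symbols read. Each combined state is a pair, one component from each; accept when both components accept. Equivalent product states are then merged.
With 9 states:
       p  q 
>  A   B  C 
   B   D  E 
   C   B  F 
   D   G  H 
   E   I  F 
   F   F  F 
 * G   G  H 
 * H   I  F 
 * I   D  E 
(> = start, * = accepting)

start=A accept=G,H,I A-p->B A-q->C B-p->D B-q->E C-p->B C-q->F D-p->G D-q->H E-p->I E-q->F F-p->F F-q->F G-p->G G-q->H H-p->I H-q->F I-p->D I-q->E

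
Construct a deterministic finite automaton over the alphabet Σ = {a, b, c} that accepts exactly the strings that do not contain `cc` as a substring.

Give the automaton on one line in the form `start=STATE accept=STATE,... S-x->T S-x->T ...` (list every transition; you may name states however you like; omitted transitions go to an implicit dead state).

start=S0 accept=S0,S1 S0-a->S0 S0-b->S0 S0-c->S1 S1-a->S0 S1-b->S0 S1-c->S2 S2-a->S2 S2-b->S2 S2-c->S2

This is the complement of 'contains `cc`'. Use the same substring-matching states — S0 through S2 holding how much of `cc` has just been matched — but flip the accepting set: everything except the trap S2 accepts.
A 3-state machine:
        a   b   c  
>* S0   S0  S0  S1 
 * S1   S0  S0  S2 
   S2   S2  S2  S2 
(> = start, * = accepting)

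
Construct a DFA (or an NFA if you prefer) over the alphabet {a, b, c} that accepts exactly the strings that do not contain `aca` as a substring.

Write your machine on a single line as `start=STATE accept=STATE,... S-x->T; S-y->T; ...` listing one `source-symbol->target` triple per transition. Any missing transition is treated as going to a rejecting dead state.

start=s0; accept=s0,s1,s2; s0-a->s1; s0-b->s0; s0-c->s0; s1-a->s1; s1-b->s0; s1-c->s2; s2-a->s3; s2-b->s0; s2-c->s0; s3-a->s3; s3-b->s3; s3-c->s3

This is the complement of 'contains `aca`'. Use the same substring-matching states — s0 through s3 holding how much of `aca` has just been matched — but flip the accepting set: everything except the trap s3 accepts.
4 states suffice.
        a   b   c  
>* s0   s1  s0  s0 
 * s1   s1  s0  s2 
 * s2   s3  s0  s0 
   s3   s3  s3  s3 
(> = start, * = accepting)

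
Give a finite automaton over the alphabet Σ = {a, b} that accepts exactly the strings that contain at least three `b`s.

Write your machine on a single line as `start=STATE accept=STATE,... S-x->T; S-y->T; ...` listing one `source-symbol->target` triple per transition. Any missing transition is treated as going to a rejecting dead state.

Count `b`s, saturating at 4: states q0 through q3 mean 0 through 3 `b`s seen; q4 means more than 3. Each `b` increments (capped at q4); other symbols loop. Accept from {q3, q4}.
5 states suffice.
        a   b  
>  q0   q0  q1 
   q1   q1  q2 
   q2   q2  q3 
 * q3   q3  q4 
 * q4   q4  q4 
(> = start, * = accepting)

start=q0; accept=q3,q4; q0-a->q0; q0-b->q1; q1-a->q1; q1-b->q2; q2-a->q2; q2-b->q3; q3-a->q3; q3-b->q4; q4-a->q4; q4-b->q4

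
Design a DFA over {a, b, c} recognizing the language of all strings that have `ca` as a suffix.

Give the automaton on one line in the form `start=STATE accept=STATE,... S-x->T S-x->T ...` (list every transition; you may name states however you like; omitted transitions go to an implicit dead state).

Remember how much of `ca` the current input suffix matches. State S0 means no match yet; S1 means the last symbol is `c`; S2 means the last 2 symbols are `ca`. Only S2 accepts. On a mismatch, fall back to the longest proper suffix that is still a prefix of `ca`.
        a   b   c  
>  S0   S0  S0  S1 
   S1   S2  S0  S1 
 * S2   S0  S0  S1 
(> = start, * = accepting)

start=S0 accept=S2 S0-a->S0 S0-b->S0 S0-c->S1 S1-a->S2 S1-b->S0 S1-c->S1 S2-a->S0 S2-b->S0 S2-c->S1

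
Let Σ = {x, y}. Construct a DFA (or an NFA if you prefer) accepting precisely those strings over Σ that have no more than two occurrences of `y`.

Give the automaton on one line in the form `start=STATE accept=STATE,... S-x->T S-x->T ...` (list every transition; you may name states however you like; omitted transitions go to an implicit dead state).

start=s0 accept=s0,s1,s2 s0-x->s0 s0-y->s1 s1-x->s1 s1-y->s2 s2-x->s2 s2-y->s3 s3-x->s3 s3-y->s3

Only the number of `y`s matters, and only up to 3. Make a chain s0 → s1 → s2 → s3 advanced by each `y` (with s3 absorbing); every other symbol self-loops. The accepting set is {s0, s1, s2}.
A 4-state machine:
        x   y  
>* s0   s0  s1 
 * s1   s1  s2 
 * s2   s2  s3 
   s3   s3  s3 
(> = start, * = accepting)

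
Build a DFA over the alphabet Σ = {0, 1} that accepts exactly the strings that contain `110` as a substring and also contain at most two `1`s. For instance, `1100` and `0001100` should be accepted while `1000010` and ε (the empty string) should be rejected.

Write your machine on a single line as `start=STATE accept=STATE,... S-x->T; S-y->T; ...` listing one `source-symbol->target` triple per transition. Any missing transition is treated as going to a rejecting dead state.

start=S0; accept=S4; S0-0->S0; S0-1->S1; S1-0->S2; S1-1->S3; S2-0->S2; S2-1->S2; S3-0->S4; S3-1->S2; S4-0->S4; S4-1->S2

Run two small machines in parallel and take their product. One (4 states) tracks whether and how much of `110` has been seen; the other (4 states) tracks the count of `1`s, saturating at 3. Each combined state is a pair, one component from each; accept when both components accept. Minimizing collapses redundant product states.
A 5-state machine:
        0   1  
>  S0   S0  S1 
   S1   S2  S3 
   S2   S2  S2 
   S3   S4  S2 
 * S4   S4  S2 
(> = start, * = accepting)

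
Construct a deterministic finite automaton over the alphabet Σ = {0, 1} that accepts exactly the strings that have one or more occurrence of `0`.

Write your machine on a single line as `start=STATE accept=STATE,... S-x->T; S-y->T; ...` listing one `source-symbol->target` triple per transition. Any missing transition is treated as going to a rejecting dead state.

start=q0; accept=q1,q2; q0-0->q1; q0-1->q0; q1-0->q2; q1-1->q1; q2-0->q2; q2-1->q2

Only the number of `0`s matters, and only up to 2. Make a chain q0 → q1 → q2 advanced by each `0` (with q2 absorbing); every other symbol self-loops. The accepting set is {q1, q2}.
        0   1  
>  q0   q1  q0 
 * q1   q2  q1 
 * q2   q2  q2 
(> = start, * = accepting)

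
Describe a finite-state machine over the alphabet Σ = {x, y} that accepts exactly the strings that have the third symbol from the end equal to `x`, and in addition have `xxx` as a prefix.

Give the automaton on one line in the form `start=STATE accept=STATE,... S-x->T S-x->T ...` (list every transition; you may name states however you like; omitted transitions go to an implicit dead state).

start=q0 accept=q7,q15,q17,q18 q0-x->q1 q0-y->q2 q1-x->q3 q1-y->q4 q2-x->q5 q2-y->q6 q3-x->q7 q3-y->q8 q4-x->q9 q4-y->q10 q5-x->q11 q5-y->q12 q6-x->q13 q6-y->q14 q7-x->q7 q7-y->q15 q8-x->q9 q8-y->q10 q9-x->q11 q9-y->q12 q10-x->q13 q10-y->q14 q11-x->q16 q11-y->q8 q12-x->q9 q12-y->q10 q13-x->q11 q13-y->q12 q14-x->q13 q14-y->q14 q15-x->q17 q15-y->q18 q16-x->q16 q16-y->q8 q17-x->q19 q17-y->q20 q18-x->q21 q18-y->q22 q19-x->q7 q19-y->q15 q20-x->q17 q20-y->q18 q21-x->q19 q21-y->q20 q22-x->q21 q22-y->q22

Run two small machines in parallel and take their product. One (15 states) tracks the last 3 symbols read; the other (5 states) tracks whether the input so far still matches the prefix `xxx`. Each combined state is a pair, one component from each; accept when both components accept.
          x    y  
>  q0     q1   q2 
   q1     q3   q4 
   q2     q5   q6 
   q3     q7   q8 
   q4     q9  q10 
   q5    q11  q12 
   q6    q13  q14 
 * q7     q7  q15 
   q8     q9  q10 
   q9    q11  q12 
   q10   q13  q14 
   q11   q16   q8 
   q12    q9  q10 
   q13   q11  q12 
   q14   q13  q14 
 * q15   q17  q18 
   q16   q16   q8 
 * q17   q19  q20 
 * q18   q21  q22 
   q19    q7  q15 
   q20   q17  q18 
   q21   q19  q20 
   q22   q21  q22 
(> = start, * = accepting)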